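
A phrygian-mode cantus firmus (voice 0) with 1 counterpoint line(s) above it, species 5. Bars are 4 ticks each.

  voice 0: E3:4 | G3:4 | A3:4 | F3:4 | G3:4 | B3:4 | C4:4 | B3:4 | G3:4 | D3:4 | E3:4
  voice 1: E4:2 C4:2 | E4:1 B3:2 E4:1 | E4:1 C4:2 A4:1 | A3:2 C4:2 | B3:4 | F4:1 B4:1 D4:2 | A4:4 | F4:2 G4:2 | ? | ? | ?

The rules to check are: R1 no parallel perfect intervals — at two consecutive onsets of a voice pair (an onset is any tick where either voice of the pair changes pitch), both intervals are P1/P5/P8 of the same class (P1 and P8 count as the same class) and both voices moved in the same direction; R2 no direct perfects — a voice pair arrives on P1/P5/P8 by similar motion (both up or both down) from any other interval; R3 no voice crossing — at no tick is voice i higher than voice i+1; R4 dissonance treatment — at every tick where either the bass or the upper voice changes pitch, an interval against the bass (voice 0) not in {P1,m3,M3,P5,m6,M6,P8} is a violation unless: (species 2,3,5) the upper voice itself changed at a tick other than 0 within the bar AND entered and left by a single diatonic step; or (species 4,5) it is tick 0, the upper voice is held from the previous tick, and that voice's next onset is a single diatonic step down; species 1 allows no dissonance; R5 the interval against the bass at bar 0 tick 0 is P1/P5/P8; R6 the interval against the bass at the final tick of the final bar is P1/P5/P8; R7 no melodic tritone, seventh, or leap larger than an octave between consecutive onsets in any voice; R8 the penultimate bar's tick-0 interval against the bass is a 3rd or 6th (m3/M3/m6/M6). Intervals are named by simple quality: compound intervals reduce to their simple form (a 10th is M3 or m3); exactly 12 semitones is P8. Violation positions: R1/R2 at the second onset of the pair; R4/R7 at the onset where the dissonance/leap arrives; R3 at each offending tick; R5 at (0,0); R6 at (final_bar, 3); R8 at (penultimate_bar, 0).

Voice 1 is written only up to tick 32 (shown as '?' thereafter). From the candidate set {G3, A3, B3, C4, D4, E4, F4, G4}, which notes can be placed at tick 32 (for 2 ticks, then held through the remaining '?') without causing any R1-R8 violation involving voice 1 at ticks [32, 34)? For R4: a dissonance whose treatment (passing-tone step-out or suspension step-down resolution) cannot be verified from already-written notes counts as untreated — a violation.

{B3, E4, G4}

G3: violates R2
A3: violates R4,R7
B3: legal
C4: violates R4
D4: violates R2
E4: legal
F4: violates R4
G4: legal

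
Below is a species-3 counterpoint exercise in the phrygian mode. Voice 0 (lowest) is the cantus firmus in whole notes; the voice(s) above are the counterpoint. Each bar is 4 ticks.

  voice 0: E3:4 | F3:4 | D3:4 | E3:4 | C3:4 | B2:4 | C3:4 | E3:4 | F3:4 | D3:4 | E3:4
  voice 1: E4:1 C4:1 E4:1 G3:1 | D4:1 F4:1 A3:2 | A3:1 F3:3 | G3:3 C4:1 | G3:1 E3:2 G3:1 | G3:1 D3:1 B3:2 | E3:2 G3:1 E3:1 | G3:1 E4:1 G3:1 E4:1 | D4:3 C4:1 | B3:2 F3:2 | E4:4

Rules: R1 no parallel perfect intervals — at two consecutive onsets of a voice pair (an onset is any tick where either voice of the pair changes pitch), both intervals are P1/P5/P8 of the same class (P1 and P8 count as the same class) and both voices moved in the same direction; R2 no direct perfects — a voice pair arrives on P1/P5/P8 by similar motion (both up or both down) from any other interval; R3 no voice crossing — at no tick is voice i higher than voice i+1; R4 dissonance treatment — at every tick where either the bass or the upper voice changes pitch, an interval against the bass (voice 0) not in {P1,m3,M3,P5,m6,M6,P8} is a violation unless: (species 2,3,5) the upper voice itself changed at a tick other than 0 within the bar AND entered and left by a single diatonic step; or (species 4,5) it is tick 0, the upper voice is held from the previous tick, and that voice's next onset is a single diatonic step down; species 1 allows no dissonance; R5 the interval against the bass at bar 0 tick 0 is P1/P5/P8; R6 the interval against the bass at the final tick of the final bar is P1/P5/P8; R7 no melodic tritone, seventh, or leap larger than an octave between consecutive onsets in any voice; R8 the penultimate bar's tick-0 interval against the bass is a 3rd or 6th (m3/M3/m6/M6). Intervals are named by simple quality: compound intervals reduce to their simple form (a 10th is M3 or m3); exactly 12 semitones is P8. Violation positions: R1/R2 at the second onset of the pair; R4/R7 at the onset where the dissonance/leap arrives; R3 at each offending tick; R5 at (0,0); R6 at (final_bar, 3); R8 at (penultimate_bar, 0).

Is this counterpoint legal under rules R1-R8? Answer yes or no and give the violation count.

bar 0: v0=E3 v1=E4 (P8)
bar 1: v0=F3 v1=D4 (M6)
bar 2: v0=D3 v1=A3 (P5)
bar 3: v0=E3 v1=G3 (m3)
bar 4: v0=C3 v1=G3 (P5)
bar 5: v0=B2 v1=G3 (m6)
bar 6: v0=C3 v1=E3 (M3)
bar 7: v0=E3 v1=G3 (m3)
bar 8: v0=F3 v1=D4 (M6)
bar 9: v0=D3 v1=B3 (M6)
bar 10: v0=E3 v1=E4 (P8)
  R2 @ bar4.0: E3/C4 m6 -> C3/G3 P5 similar
  R7 @ bar9.2: B3->F3 leap 6st
  R2 @ bar10.0: D3/F3 m3 -> E3/E4 P8 similar
  R7 @ bar10.0: F3->E4 leap 11st

No (4 violations)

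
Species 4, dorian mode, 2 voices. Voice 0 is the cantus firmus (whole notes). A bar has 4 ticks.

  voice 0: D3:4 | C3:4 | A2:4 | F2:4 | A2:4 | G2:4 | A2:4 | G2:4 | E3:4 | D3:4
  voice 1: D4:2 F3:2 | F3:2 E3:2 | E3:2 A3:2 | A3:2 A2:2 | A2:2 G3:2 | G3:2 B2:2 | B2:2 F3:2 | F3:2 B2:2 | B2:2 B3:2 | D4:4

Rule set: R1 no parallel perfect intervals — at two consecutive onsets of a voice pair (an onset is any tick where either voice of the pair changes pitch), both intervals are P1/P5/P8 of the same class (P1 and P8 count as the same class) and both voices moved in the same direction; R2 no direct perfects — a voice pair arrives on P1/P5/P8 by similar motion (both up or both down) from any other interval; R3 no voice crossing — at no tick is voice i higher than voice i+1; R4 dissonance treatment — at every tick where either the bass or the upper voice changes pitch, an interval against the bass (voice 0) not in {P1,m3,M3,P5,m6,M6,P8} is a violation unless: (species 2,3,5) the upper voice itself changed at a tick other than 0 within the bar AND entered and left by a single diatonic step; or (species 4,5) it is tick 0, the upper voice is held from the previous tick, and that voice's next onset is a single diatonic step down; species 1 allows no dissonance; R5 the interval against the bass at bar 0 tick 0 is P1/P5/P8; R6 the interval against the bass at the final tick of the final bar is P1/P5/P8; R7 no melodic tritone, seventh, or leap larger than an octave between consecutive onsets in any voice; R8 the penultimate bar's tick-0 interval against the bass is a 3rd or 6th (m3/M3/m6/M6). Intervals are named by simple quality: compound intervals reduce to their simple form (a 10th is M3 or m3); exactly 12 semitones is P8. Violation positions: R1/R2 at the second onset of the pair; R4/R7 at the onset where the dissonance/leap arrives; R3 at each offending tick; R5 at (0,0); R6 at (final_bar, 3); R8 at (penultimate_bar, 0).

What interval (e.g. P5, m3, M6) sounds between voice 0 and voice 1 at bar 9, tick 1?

P8

voice 0=D3 voice 1=D4 -> P8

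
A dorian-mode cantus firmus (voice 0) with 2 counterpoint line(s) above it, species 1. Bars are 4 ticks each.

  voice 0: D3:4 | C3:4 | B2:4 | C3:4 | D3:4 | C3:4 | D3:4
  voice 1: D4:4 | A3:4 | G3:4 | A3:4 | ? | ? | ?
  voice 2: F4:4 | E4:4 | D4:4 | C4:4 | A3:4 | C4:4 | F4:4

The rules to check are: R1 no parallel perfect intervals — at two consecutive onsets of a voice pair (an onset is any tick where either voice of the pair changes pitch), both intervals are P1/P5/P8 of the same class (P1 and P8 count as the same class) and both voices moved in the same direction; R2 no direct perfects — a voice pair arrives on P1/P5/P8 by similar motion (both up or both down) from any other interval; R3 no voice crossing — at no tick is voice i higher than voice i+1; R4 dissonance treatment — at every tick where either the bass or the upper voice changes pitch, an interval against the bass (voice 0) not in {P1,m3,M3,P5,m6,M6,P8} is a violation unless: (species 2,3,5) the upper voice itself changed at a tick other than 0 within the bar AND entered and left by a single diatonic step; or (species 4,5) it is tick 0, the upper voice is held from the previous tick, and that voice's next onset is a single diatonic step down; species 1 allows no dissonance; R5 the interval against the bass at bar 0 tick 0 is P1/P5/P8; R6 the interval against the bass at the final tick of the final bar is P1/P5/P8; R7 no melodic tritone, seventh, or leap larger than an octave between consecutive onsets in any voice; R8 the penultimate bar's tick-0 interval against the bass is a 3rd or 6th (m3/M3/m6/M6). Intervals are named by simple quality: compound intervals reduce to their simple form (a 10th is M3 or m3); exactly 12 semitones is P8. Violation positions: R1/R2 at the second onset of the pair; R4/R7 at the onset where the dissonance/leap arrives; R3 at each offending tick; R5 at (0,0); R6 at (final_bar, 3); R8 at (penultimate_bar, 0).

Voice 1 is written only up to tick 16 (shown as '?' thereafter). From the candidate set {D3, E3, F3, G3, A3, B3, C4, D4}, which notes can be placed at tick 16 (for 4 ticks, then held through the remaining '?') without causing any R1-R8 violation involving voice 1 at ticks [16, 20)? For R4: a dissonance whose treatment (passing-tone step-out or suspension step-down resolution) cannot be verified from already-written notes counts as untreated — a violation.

D3: violates R2
E3: violates R4
F3: legal
G3: violates R4
A3: legal
B3: violates R3
C4: violates R3,R4
D4: violates R2,R3

{A3, F3}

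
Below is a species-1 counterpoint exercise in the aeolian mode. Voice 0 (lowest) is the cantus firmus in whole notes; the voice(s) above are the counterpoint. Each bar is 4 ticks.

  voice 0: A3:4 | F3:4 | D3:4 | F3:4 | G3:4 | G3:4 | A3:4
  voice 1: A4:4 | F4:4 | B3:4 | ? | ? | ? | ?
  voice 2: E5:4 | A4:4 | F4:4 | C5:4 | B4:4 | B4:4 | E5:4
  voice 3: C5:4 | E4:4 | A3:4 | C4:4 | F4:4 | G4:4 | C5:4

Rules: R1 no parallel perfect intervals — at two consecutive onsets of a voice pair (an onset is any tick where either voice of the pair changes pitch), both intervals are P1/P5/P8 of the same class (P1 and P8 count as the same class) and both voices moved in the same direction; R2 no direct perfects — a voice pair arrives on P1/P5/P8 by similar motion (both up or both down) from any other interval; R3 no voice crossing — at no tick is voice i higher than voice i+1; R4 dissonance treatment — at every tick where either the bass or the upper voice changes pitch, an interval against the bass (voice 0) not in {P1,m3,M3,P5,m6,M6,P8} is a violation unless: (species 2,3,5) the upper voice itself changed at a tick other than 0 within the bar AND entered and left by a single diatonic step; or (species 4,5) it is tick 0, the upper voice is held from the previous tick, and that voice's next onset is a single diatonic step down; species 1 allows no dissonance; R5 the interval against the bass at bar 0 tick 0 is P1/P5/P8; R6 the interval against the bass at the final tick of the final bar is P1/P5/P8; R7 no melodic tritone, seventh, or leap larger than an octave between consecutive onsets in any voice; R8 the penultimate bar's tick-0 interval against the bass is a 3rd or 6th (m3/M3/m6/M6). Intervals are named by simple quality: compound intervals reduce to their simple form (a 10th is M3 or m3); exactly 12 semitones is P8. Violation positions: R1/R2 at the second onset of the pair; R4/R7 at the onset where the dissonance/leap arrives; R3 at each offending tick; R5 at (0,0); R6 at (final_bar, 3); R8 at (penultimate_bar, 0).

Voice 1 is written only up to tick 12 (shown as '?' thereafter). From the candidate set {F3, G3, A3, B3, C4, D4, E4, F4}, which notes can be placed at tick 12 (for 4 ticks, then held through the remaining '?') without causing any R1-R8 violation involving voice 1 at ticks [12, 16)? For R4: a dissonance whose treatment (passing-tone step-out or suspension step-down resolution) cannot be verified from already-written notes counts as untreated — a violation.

F3: violates R7
G3: violates R4
A3: legal
B3: violates R4
C4: violates R2
D4: legal
E4: violates R4
F4: violates R2,R7

{A3, D4}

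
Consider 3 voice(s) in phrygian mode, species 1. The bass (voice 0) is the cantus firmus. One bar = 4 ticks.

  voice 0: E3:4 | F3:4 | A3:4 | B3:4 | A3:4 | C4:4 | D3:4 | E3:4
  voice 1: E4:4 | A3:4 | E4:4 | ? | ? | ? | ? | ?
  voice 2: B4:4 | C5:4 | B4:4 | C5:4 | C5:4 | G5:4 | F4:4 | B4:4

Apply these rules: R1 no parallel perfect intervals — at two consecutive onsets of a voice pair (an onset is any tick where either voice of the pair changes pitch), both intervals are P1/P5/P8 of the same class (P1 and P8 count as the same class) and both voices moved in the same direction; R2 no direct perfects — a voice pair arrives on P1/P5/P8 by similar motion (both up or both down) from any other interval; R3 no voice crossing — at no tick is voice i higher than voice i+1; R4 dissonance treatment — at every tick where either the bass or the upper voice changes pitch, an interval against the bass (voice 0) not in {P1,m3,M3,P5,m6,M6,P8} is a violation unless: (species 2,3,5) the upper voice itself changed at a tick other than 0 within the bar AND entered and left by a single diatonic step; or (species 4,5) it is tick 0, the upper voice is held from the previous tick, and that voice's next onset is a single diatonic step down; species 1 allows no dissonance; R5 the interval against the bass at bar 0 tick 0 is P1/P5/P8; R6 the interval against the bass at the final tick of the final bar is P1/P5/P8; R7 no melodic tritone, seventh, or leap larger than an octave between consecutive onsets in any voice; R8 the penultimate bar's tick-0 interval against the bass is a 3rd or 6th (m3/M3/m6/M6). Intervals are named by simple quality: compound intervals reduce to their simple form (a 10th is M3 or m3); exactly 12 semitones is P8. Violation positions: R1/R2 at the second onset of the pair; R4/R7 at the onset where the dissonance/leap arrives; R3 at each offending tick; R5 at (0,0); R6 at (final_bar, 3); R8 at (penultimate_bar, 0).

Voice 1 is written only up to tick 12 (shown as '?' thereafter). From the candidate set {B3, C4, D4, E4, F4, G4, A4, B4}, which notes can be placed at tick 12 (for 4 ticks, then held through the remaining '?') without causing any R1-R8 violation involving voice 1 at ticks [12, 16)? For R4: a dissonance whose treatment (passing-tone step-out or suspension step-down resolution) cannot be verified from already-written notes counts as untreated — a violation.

{B3, D4, G4}

B3: legal
C4: violates R4
D4: legal
E4: violates R4
F4: violates R1,R4
G4: legal
A4: violates R4
B4: violates R2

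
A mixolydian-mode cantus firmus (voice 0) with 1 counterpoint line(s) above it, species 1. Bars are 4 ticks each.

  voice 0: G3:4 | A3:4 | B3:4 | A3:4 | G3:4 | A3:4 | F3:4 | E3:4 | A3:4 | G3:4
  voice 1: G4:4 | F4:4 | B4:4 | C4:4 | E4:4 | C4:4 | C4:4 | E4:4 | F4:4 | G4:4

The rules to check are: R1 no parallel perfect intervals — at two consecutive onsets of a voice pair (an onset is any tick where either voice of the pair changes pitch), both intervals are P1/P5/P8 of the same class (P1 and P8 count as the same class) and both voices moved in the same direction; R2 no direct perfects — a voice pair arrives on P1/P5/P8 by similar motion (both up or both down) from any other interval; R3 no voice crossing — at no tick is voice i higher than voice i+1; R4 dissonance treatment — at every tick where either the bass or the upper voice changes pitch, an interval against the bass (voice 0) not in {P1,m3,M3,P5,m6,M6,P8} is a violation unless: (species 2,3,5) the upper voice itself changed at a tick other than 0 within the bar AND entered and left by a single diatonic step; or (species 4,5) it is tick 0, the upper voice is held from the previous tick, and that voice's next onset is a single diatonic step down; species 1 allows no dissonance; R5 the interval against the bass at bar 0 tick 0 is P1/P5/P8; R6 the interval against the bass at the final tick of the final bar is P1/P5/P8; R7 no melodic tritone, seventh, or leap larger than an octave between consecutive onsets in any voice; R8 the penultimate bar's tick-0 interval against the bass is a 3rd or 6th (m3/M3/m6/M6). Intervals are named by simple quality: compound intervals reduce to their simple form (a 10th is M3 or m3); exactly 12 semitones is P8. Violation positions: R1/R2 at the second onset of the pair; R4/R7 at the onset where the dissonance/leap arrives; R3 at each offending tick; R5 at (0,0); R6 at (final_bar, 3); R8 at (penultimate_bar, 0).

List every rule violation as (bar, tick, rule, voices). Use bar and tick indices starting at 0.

(2, 0, R2, (0, 1))
(2, 0, R7, (1,))
(3, 0, R7, (1,))

bar 0: v0=G3 v1=G4 downbeat P8
bar 1: v0=A3 v1=F4 downbeat m6
bar 2: v0=B3 v1=B4 downbeat P8
bar 3: v0=A3 v1=C4 downbeat m3
bar 4: v0=G3 v1=E4 downbeat M6
bar 5: v0=A3 v1=C4 downbeat m3
bar 6: v0=F3 v1=C4 downbeat P5
bar 7: v0=E3 v1=E4 downbeat P8
bar 8: v0=A3 v1=F4 downbeat m6
bar 9: v0=G3 v1=G4 downbeat P8
  -> R2 @ bar 2 tick 0 v(0, 1): A3/F4 m6 -> B3/B4 P8 similar
  -> R7 @ bar 2 tick 0 v(1,): F4->B4 leap 6st
  -> R7 @ bar 3 tick 0 v(1,): B4->C4 leap 11st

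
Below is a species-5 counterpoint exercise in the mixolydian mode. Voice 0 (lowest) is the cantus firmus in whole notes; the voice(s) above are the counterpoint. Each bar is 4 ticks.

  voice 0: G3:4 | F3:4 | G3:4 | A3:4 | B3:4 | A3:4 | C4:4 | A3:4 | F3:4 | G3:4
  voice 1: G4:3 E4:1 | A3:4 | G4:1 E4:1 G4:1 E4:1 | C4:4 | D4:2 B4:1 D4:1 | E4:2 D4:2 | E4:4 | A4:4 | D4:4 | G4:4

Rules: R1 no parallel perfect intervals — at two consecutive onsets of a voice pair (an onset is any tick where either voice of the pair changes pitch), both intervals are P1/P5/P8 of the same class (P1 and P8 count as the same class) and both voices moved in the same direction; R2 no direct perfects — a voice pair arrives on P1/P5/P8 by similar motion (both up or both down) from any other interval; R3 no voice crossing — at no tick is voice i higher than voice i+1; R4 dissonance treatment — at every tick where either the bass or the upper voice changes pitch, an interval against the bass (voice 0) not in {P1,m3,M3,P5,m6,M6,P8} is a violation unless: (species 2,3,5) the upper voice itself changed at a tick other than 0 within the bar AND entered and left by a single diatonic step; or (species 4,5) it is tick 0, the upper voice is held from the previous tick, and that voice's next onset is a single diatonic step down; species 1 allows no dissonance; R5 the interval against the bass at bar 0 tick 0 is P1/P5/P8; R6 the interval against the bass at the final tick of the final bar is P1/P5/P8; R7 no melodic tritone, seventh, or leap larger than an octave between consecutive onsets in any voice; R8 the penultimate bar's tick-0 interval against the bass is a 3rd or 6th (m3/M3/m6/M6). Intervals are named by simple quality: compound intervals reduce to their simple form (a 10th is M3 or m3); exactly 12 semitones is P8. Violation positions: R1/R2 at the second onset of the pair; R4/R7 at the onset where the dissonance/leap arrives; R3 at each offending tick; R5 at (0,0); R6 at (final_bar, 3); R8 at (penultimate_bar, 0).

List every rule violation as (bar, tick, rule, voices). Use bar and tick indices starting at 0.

(2, 0, R2, (0, 1))
(2, 0, R7, (1,))
(9, 0, R2, (0, 1))

bar 0: v0=G3 v1=G4 downbeat P8
bar 1: v0=F3 v1=A3 downbeat M3
bar 2: v0=G3 v1=G4 downbeat P8
bar 3: v0=A3 v1=C4 downbeat m3
bar 4: v0=B3 v1=D4 downbeat m3
bar 5: v0=A3 v1=E4 downbeat P5
bar 6: v0=C4 v1=E4 downbeat M3
bar 7: v0=A3 v1=A4 downbeat P8
bar 8: v0=F3 v1=D4 downbeat M6
bar 9: v0=G3 v1=G4 downbeat P8
  -> R2 @ bar 2 tick 0 v(0, 1): F3/A3 M3 -> G3/G4 P8 similar
  -> R7 @ bar 2 tick 0 v(1,): A3->G4 leap 10st
  -> R2 @ bar 9 tick 0 v(0, 1): F3/D4 M6 -> G3/G4 P8 similar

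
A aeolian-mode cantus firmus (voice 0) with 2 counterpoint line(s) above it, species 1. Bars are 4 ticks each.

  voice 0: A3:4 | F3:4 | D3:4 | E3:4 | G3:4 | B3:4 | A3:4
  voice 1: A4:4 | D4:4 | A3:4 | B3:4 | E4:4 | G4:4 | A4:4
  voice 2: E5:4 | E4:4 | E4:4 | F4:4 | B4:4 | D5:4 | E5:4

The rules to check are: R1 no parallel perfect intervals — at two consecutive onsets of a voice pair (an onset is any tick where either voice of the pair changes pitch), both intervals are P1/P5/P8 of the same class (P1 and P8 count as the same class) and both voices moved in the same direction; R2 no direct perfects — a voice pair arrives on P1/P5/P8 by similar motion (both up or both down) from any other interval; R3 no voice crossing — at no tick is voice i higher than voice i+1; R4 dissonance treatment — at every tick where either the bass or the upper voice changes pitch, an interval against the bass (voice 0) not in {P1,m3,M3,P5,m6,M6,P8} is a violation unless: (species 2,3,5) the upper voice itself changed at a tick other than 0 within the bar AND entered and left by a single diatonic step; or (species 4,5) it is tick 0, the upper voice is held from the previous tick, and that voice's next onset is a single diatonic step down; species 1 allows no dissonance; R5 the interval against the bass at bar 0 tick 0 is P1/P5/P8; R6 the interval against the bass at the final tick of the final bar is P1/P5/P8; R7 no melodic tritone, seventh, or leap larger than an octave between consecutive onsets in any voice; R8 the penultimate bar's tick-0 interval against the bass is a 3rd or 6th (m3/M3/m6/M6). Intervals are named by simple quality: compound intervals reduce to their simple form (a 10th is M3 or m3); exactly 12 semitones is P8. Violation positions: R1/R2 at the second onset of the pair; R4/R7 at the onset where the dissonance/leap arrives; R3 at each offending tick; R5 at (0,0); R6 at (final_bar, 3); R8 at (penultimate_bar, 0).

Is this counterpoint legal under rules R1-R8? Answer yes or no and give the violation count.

No (9 violations)

bar 0: v0=A3 v1=A4 v2=E5 (P5)
bar 1: v0=F3 v1=D4 v2=E4 (M7)
bar 2: v0=D3 v1=A3 v2=E4 (M2)
bar 3: v0=E3 v1=B3 v2=F4 (m2)
bar 4: v0=G3 v1=E4 v2=B4 (M3)
bar 5: v0=B3 v1=G4 v2=D5 (m3)
bar 6: v0=A3 v1=A4 v2=E5 (P5)
  R4 @ bar1.0: F3/E4 M7 untreated
  R2 @ bar2.0: F3/D4 M6 -> D3/A3 P5 similar
  R4 @ bar2.0: D3/E4 M2 untreated
  R1 @ bar3.0: D3/A3 P5 -> E3/B3 P5 similar
  R4 @ bar3.0: E3/F4 m2 untreated
  R2 @ bar4.0: B3/F4 TT -> E4/B4 P5 similar
  R7 @ bar4.0: F4->B4 leap 6st
  R1 @ bar5.0: E4/B4 P5 -> G4/D5 P5 similar
  R1 @ bar6.0: G4/D5 P5 -> A4/E5 P5 similar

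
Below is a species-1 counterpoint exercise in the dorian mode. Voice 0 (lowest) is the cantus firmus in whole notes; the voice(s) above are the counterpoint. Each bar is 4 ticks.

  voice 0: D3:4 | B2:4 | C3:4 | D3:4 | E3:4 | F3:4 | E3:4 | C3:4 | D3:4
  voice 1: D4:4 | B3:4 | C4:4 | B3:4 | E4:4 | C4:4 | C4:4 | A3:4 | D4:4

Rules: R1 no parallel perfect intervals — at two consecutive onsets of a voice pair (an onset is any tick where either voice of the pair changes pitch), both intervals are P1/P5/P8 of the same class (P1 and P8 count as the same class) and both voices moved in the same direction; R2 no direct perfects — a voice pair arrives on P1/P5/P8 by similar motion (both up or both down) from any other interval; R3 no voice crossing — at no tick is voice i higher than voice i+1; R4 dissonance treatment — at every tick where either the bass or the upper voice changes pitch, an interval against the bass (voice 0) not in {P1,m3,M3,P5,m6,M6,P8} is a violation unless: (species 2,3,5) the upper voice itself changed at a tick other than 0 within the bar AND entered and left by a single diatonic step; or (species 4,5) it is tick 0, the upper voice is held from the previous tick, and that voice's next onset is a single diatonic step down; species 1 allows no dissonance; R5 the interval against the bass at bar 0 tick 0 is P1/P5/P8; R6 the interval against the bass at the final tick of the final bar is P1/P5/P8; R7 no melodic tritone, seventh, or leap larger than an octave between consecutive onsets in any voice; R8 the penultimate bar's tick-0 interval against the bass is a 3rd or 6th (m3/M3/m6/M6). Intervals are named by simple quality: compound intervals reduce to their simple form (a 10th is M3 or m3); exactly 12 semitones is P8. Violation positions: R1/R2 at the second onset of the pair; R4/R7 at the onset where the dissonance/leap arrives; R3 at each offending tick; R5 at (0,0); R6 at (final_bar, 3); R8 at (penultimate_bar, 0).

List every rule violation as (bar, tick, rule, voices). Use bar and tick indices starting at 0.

(1, 0, R1, (0, 1))
(2, 0, R1, (0, 1))
(4, 0, R2, (0, 1))
(8, 0, R2, (0, 1))

bar 0: v0=D3 v1=D4 downbeat P8
bar 1: v0=B2 v1=B3 downbeat P8
bar 2: v0=C3 v1=C4 downbeat P8
bar 3: v0=D3 v1=B3 downbeat M6
bar 4: v0=E3 v1=E4 downbeat P8
bar 5: v0=F3 v1=C4 downbeat P5
bar 6: v0=E3 v1=C4 downbeat m6
bar 7: v0=C3 v1=A3 downbeat M6
bar 8: v0=D3 v1=D4 downbeat P8
  -> R1 @ bar 1 tick 0 v(0, 1): D3/D4 P8 -> B2/B3 P8 similar
  -> R1 @ bar 2 tick 0 v(0, 1): B2/B3 P8 -> C3/C4 P8 similar
  -> R2 @ bar 4 tick 0 v(0, 1): D3/B3 M6 -> E3/E4 P8 similar
  -> R2 @ bar 8 tick 0 v(0, 1): C3/A3 M6 -> D3/D4 P8 similar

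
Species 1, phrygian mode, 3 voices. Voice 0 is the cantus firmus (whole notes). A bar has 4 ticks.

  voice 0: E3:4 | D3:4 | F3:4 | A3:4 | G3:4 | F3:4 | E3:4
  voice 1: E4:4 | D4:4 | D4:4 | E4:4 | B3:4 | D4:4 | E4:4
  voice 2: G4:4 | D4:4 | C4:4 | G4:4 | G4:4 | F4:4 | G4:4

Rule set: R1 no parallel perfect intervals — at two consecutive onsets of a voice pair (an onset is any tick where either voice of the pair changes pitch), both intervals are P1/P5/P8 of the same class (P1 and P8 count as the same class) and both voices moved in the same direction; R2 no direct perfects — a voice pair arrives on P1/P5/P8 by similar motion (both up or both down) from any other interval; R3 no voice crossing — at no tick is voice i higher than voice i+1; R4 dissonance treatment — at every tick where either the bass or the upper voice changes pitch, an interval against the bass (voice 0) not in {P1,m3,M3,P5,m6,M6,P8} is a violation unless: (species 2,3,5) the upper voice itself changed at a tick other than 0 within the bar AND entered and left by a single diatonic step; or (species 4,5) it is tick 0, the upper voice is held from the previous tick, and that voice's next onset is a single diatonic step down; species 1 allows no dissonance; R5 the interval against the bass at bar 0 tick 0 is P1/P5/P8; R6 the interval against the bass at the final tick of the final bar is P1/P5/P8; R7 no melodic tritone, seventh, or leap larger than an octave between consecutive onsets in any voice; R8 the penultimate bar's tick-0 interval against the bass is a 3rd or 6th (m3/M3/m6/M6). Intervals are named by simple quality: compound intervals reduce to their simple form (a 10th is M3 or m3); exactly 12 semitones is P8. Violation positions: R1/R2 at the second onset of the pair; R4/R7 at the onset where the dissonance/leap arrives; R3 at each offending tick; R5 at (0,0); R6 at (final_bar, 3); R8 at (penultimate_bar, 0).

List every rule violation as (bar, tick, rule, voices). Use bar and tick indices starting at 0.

(0, 0, R5, (0, 2))
(1, 0, R1, (0, 1))
(1, 0, R2, (0, 2))
(1, 0, R2, (1, 2))
(2, 0, R3, (1, 2))
(2, 1, R3, (1, 2))
(2, 2, R3, (1, 2))
(2, 3, R3, (1, 2))
(3, 0, R2, (0, 1))
(3, 0, R4, (0, 2))
(5, 0, R1, (0, 2))
(5, 0, R8, (0, 2))
(6, 3, R6, (0, 2))

bar 0: v0=E3 v1=E4 v2=G4 downbeat m3
bar 1: v0=D3 v1=D4 v2=D4 downbeat P8
bar 2: v0=F3 v1=D4 v2=C4 downbeat P5
bar 3: v0=A3 v1=E4 v2=G4 downbeat m7
bar 4: v0=G3 v1=B3 v2=G4 downbeat P8
bar 5: v0=F3 v1=D4 v2=F4 downbeat P8
bar 6: v0=E3 v1=E4 v2=G4 downbeat m3
  -> R5 @ bar 0 tick 0 v(0, 2): opens on m3
  -> R1 @ bar 1 tick 0 v(0, 1): E3/E4 P8 -> D3/D4 P8 similar
  -> R2 @ bar 1 tick 0 v(0, 2): E3/G4 m3 -> D3/D4 P8 similar
  -> R2 @ bar 1 tick 0 v(1, 2): E4/G4 m3 -> D4/D4 P1 similar
  -> R3 @ bar 2 tick 0 v(1, 2): D4 above C4
  -> R3 @ bar 2 tick 1 v(1, 2): D4 above C4
  -> R3 @ bar 2 tick 2 v(1, 2): D4 above C4
  -> R3 @ bar 2 tick 3 v(1, 2): D4 above C4
  -> R2 @ bar 3 tick 0 v(0, 1): F3/D4 M6 -> A3/E4 P5 similar
  -> R4 @ bar 3 tick 0 v(0, 2): A3/G4 m7 untreated
  -> R1 @ bar 5 tick 0 v(0, 2): G3/G4 P8 -> F3/F4 P8 similar
  -> R8 @ bar 5 tick 0 v(0, 2): penult P8 not 3rd/6th
  -> R6 @ bar 6 tick 3 v(0, 2): closes on m3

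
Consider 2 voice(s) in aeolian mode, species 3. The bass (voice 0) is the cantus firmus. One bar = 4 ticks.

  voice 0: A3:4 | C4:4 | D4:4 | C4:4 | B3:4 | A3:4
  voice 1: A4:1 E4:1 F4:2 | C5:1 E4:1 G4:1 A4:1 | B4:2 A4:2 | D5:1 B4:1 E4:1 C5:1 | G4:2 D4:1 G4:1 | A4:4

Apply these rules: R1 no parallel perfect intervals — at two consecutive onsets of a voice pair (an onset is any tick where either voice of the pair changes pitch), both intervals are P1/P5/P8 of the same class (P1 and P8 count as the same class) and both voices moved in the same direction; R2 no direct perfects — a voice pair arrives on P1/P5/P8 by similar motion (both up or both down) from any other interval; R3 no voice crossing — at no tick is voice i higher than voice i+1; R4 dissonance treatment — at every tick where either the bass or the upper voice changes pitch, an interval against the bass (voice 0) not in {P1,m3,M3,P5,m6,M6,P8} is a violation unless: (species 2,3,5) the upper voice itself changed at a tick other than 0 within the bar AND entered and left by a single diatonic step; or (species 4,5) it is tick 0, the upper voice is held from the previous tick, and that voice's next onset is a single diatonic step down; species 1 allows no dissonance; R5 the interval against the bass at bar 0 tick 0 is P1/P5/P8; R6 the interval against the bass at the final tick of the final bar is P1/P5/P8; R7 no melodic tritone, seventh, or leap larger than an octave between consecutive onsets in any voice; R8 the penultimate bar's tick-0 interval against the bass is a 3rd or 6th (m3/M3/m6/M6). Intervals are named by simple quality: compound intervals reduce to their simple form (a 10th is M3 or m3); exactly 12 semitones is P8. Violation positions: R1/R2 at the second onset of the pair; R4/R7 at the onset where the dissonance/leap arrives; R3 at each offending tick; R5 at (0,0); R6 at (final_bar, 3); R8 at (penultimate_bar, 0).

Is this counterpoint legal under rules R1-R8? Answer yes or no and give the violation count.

No (3 violations)

bar 0: v0=A3 v1=A4 (P8)
bar 1: v0=C4 v1=C5 (P8)
bar 2: v0=D4 v1=B4 (M6)
bar 3: v0=C4 v1=D5 (M2)
bar 4: v0=B3 v1=G4 (m6)
bar 5: v0=A3 v1=A4 (P8)
  R2 @ bar1.0: A3/F4 m6 -> C4/C5 P8 similar
  R4 @ bar3.0: C4/D5 M2 untreated
  R4 @ bar3.1: C4/B4 M7 untreated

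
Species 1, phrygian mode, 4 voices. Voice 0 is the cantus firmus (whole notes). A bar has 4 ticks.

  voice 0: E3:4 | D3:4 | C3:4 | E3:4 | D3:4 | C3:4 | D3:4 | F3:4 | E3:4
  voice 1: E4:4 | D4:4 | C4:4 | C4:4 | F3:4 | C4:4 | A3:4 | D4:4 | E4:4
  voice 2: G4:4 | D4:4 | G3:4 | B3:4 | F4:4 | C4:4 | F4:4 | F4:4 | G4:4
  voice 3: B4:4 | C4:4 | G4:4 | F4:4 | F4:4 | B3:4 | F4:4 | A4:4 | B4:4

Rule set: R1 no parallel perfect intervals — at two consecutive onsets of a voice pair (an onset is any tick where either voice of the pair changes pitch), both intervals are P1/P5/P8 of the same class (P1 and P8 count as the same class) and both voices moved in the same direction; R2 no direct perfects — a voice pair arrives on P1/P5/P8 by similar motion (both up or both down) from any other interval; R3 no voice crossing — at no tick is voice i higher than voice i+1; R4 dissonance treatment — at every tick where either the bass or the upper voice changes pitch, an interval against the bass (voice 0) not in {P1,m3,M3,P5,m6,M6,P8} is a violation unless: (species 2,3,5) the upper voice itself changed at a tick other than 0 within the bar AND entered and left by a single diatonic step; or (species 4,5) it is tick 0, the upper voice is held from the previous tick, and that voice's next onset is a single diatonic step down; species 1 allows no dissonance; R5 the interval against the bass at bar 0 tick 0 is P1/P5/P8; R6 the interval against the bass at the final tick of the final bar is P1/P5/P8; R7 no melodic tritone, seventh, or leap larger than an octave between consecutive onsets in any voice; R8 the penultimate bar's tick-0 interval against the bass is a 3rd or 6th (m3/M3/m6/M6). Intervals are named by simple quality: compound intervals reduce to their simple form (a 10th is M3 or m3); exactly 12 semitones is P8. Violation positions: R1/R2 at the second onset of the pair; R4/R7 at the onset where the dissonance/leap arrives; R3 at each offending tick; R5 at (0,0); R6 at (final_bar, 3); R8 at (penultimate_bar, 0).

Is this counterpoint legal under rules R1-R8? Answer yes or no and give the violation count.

bar 0: v0=E3 v1=E4 v2=G4 v3=B4 (P5)
bar 1: v0=D3 v1=D4 v2=D4 v3=C4 (m7)
bar 2: v0=C3 v1=C4 v2=G3 v3=G4 (P5)
bar 3: v0=E3 v1=C4 v2=B3 v3=F4 (m2)
bar 4: v0=D3 v1=F3 v2=F4 v3=F4 (m3)
bar 5: v0=C3 v1=C4 v2=C4 v3=B3 (M7)
bar 6: v0=D3 v1=A3 v2=F4 v3=F4 (m3)
bar 7: v0=F3 v1=D4 v2=F4 v3=A4 (M3)
bar 8: v0=E3 v1=E4 v2=G4 v3=B4 (P5)
  R5 @ bar0.0: opens on m3
  R1 @ bar1.0: E3/E4 P8 -> D3/D4 P8 similar
  R2 @ bar1.0: E3/G4 m3 -> D3/D4 P8 similar
  R2 @ bar1.0: E4/G4 m3 -> D4/D4 P1 similar
  R3 @ bar1.0: D4 above C4
  R4 @ bar1.0: D3/C4 m7 untreated
  R7 @ bar1.0: B4->C4 leap 11st
  R3 @ bar1.1: D4 above C4
  R3 @ bar1.2: D4 above C4
  R3 @ bar1.3: D4 above C4
  R1 @ bar2.0: D3/D4 P8 -> C3/C4 P8 similar
  R2 @ bar2.0: D3/D4 P8 -> C3/G3 P5 similar
  R3 @ bar2.0: C4 above G3
  R3 @ bar2.1: C4 above G3
  R3 @ bar2.2: C4 above G3
  R3 @ bar2.3: C4 above G3
  R1 @ bar3.0: C3/G3 P5 -> E3/B3 P5 similar
  R3 @ bar3.0: C4 above B3
  R4 @ bar3.0: E3/F4 m2 untreated
  R3 @ bar3.1: C4 above B3
  R3 @ bar3.2: C4 above B3
  R3 @ bar3.3: C4 above B3
  R7 @ bar4.0: B3->F4 leap 6st
  R2 @ bar5.0: D3/F4 m3 -> C3/C4 P8 similar
  R3 @ bar5.0: C4 above B3
  R4 @ bar5.0: C3/B3 M7 untreated
  R7 @ bar5.0: F4->B3 leap 6st
  R3 @ bar5.1: C4 above B3
  R3 @ bar5.2: C4 above B3
  R3 @ bar5.3: C4 above B3
  R2 @ bar6.0: C4/B3 m2 -> F4/F4 P1 similar
  R7 @ bar6.0: B3->F4 leap 6st
  R2 @ bar7.0: A3/F4 m6 -> D4/A4 P5 similar
  R8 @ bar7.0: penult P8 not 3rd/6th
  R1 @ bar8.0: D4/A4 P5 -> E4/B4 P5 similar
  R6 @ bar8.3: closes on m3

No (36 violations)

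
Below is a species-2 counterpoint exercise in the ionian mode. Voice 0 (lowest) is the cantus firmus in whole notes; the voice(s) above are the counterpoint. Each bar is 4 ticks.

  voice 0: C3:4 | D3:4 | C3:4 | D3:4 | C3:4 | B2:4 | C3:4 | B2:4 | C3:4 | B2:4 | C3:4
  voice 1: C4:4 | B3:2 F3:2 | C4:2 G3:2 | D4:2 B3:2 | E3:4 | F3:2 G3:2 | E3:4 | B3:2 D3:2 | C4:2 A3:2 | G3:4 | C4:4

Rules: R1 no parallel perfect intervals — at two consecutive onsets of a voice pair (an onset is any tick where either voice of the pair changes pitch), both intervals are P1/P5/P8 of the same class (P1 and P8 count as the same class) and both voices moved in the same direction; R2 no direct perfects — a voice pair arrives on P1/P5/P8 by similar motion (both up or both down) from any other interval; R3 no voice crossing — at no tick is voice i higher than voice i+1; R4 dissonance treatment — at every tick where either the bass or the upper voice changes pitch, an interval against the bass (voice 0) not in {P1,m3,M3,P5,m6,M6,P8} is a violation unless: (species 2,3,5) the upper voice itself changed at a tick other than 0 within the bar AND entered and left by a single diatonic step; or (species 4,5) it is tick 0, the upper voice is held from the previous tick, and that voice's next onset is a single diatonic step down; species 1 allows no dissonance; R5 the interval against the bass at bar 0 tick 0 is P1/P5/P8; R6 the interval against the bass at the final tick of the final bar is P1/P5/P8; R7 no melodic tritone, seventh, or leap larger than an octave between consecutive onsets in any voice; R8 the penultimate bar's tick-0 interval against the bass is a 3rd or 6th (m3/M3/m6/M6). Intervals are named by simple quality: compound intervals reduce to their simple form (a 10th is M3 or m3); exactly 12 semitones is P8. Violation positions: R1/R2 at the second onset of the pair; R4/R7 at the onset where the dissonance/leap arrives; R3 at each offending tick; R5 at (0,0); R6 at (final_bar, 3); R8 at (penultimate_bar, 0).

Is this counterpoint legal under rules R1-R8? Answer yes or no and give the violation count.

bar 0: v0=C3 v1=C4 (P8)
bar 1: v0=D3 v1=B3 (M6)
bar 2: v0=C3 v1=C4 (P8)
bar 3: v0=D3 v1=D4 (P8)
bar 4: v0=C3 v1=E3 (M3)
bar 5: v0=B2 v1=F3 (TT)
bar 6: v0=C3 v1=E3 (M3)
bar 7: v0=B2 v1=B3 (P8)
bar 8: v0=C3 v1=C4 (P8)
bar 9: v0=B2 v1=G3 (m6)
bar 10: v0=C3 v1=C4 (P8)
  R7 @ bar1.2: B3->F3 leap 6st
  R2 @ bar3.0: C3/G3 P5 -> D3/D4 P8 similar
  R4 @ bar5.0: B2/F3 TT untreated
  R2 @ bar8.0: B2/D3 m3 -> C3/C4 P8 similar
  R7 @ bar8.0: D3->C4 leap 10st
  R2 @ bar10.0: B2/G3 m6 -> C3/C4 P8 similar

No (6 violations)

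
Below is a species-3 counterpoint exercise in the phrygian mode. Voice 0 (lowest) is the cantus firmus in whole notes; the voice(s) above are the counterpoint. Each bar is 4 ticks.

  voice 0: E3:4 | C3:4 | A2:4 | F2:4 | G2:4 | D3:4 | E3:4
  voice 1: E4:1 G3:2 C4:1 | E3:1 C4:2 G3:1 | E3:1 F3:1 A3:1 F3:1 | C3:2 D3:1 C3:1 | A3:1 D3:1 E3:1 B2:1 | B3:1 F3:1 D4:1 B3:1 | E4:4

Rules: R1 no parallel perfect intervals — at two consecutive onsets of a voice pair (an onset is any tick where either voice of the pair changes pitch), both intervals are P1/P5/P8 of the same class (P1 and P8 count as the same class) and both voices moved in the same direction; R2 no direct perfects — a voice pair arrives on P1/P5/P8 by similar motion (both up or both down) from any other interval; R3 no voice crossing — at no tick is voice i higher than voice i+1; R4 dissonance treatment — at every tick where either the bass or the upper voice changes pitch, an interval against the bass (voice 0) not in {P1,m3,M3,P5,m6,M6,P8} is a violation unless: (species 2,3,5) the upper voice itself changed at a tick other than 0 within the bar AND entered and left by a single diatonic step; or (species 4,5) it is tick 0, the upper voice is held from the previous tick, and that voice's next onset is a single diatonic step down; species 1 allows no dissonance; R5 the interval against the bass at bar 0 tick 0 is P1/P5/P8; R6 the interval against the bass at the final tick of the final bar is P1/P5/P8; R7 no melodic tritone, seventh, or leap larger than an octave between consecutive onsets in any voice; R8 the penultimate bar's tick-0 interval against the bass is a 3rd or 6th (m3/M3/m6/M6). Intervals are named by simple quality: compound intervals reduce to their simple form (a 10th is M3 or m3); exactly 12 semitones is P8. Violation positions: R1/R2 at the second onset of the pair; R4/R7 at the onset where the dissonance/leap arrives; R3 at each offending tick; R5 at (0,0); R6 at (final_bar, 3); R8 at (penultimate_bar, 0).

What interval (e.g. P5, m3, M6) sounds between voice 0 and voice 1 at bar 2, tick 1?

m6

voice 0=A2 voice 1=F3 -> m6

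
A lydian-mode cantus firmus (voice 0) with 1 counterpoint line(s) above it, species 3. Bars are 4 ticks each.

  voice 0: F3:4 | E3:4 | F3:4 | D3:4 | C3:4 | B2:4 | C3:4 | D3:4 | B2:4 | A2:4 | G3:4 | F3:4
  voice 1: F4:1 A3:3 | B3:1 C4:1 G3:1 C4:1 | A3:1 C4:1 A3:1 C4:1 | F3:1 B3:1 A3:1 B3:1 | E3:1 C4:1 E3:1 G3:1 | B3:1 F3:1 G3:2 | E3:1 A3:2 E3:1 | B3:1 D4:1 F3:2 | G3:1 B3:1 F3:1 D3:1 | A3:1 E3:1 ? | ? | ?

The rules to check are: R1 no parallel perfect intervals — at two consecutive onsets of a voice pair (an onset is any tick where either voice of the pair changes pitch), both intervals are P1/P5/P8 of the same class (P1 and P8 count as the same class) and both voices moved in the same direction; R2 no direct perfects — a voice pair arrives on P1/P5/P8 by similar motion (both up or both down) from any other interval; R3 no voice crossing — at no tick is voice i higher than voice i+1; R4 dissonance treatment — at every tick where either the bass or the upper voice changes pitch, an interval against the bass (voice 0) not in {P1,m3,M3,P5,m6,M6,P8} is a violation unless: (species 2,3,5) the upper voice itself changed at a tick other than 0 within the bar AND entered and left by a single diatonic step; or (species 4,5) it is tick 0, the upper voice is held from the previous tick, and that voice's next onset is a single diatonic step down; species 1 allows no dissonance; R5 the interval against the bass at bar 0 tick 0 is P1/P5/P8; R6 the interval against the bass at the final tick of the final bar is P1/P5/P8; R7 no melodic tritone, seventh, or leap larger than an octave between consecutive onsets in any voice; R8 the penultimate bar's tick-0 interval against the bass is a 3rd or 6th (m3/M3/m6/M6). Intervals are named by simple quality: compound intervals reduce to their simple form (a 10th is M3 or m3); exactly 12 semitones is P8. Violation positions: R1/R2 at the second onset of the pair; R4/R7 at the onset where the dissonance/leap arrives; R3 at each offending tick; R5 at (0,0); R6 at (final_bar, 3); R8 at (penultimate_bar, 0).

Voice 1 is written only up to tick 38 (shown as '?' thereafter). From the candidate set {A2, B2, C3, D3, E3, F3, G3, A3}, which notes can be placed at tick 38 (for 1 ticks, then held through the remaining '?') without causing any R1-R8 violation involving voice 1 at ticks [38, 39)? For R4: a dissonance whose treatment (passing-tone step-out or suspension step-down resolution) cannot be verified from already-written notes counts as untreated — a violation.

{A2, A3, C3, E3, F3}

A2: legal
B2: violates R4
C3: legal
D3: violates R4
E3: legal
F3: legal
G3: violates R4
A3: legal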